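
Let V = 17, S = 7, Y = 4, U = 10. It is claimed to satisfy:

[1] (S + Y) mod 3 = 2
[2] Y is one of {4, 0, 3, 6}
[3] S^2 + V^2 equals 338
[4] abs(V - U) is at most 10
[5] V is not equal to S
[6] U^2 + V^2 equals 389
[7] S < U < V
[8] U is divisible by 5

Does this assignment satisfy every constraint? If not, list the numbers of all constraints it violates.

All constraints are satisfied.

[1] S + Y = 11; 11 mod 3 = 2 — holds.
[2] Y = 4 is in {4, 0, 3, 6} — holds.
[3] S^2 + V^2 = 7^2 + 17^2 = 49 + 289 = 338 — holds.
[4] abs(17 - 10) = 7; 7 ≤ 10 — holds.
[5] V = 17, S = 7; distinct — holds.
[6] U^2 + V^2 = 10^2 + 17^2 = 100 + 289 = 389 — holds.
[7] values 7 < 10 < 17 — holds.
[8] 10 / 5 = 2, so 5 divides 10 — holds.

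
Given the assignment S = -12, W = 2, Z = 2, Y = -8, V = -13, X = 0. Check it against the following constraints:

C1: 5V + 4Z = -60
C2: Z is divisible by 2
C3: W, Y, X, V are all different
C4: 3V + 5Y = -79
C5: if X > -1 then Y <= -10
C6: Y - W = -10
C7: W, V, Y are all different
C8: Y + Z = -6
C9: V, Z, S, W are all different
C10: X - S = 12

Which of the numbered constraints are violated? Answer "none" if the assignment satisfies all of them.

C1: 5V + 4Z = 5(-13) + 4(2) = -57, not -60  false
C2: 2 / 2 = 1, so 2 divides 2  true
C3: values 2, -8, 0, -13 are pairwise distinct  true
C4: 3V + 5Y = 3(-13) + 5(-8) = -79  true
C5: X = 0 > -1, so we need Y ≤ -10; but Y = -8 > -10  false
C6: Y - W = -8 - 2 = -10  true
C7: values 2, -13, -8 are pairwise distinct  true
C8: Y + Z = -8 + 2 = -6  true
C9: Z = W = 2, not all different  false
C10: X - S = 0 - (-12) = 12  true

Constraints 1, 5, and 9 are violated.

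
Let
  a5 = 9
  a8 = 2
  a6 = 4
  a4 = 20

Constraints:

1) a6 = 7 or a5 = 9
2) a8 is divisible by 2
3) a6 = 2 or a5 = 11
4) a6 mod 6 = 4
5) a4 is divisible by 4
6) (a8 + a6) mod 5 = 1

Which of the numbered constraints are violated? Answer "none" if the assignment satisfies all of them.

1) a6 = 4 ≠ 7, but a5 = 9 = 9 (second disjunct)  true
2) 2 / 2 = 1, so 2 divides 2  true
3) a6 = 4 ≠ 2 and a5 = 9 ≠ 11; both disjuncts false  false
4) 4 mod 6 = 4  true
5) 20 / 4 = 5, so 4 divides 20  true
6) a8 + a6 = 6; 6 mod 5 = 1  true

Violated: 3.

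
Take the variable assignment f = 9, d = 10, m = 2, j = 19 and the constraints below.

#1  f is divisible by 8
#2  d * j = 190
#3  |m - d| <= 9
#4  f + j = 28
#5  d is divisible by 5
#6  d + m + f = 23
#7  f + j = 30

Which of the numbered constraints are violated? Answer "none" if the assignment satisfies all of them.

#1 9 = 8*1 + 1, so 8 does not divide 9 — does not hold.
#2 d * j = 10 * 19 = 190 — holds.
#3 |2 - 10| = 8; 8 ≤ 9 — holds.
#4 f + j = 9 + 19 = 28 — holds.
#5 10 / 5 = 2, so 5 divides 10 — holds.
#6 d + m + f = 10 + 2 + 9 = 21, not 23 — does not hold.
#7 f + j = 9 + 19 = 28, not 30 — does not hold.

Constraints 1, 6, and 7 do not hold.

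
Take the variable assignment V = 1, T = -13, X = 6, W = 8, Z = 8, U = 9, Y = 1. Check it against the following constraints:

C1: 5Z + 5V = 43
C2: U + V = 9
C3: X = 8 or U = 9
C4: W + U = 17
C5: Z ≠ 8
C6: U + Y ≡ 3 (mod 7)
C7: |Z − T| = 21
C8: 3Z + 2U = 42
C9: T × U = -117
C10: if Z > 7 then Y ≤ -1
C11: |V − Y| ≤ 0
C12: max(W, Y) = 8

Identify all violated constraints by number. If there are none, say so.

C1: 5Z + 5V = 5(8) + 5(1) = 45, not 43 — violated.
C2: U + V = 9 + 1 = 10, not 9 — violated.
C3: X = 6 ≠ 8, but U = 9 = 9 (second disjunct) — OK.
C4: W + U = 8 + 9 = 17 — OK.
C5: Z = 8, but 8 is required to differ — violated.
C6: U + Y = 10; 10 mod 7 = 3 — OK.
C7: |8 − (-13)| = 21 — OK.
C8: 3Z + 2U = 3(8) + 2(9) = 42 — OK.
C9: T × U = -13 × 9 = -117 — OK.
C10: Z = 8 > 7, so we need Y ≤ -1; but Y = 1 > -1 — violated.
C11: |1 − 1| = 0; 0 ≤ 0 — OK.
C12: max(8, 1) = 8 — OK.

Constraints 1, 2, 5, and 10 are violated.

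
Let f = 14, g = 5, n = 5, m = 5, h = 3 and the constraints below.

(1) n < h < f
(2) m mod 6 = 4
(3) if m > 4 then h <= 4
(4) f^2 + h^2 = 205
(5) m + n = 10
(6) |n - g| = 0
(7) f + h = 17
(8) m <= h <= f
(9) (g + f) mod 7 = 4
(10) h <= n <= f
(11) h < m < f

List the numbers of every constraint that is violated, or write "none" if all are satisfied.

No — constraints 1, 2, 8, 9 are not satisfied.

(1) values 5, 3, 14; n = 5 is not < h = 3 — does not hold.
(2) 5 mod 6 = 5, not 4 — does not hold.
(3) m = 5 > 4, so we need h ≤ 4; h = 3 ≤ 4 — holds.
(4) f^2 + h^2 = 14^2 + 3^2 = 196 + 9 = 205 — holds.
(5) m + n = 5 + 5 = 10 — holds.
(6) |5 - 5| = 0 — holds.
(7) f + h = 14 + 3 = 17 — holds.
(8) values 5, 3, 14; m = 5 is not <= h = 3 — does not hold.
(9) g + f = 19; 19 mod 7 = 5, not 4 — does not hold.
(10) values 3 <= 5 <= 14 — holds.
(11) values 3 < 5 < 14 — holds.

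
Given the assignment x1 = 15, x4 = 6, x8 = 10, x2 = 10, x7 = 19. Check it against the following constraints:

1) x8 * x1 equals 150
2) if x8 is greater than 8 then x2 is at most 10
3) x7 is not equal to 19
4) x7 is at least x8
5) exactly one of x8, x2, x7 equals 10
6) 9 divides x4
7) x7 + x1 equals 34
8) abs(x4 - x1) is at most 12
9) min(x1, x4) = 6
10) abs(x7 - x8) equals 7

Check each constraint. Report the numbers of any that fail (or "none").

Constraints 3, 5, 6, 10 do not hold.

1) x8 * x1 = 10 * 15 = 150  ✓
2) x8 = 10 > 8, so we need x2 ≤ 10; x2 = 10 ≤ 10  ✓
3) x7 = 19, but 19 is required to differ  ✗
4) x7 = 19, x8 = 10; 19 ≥ 10  ✓
5) x8=10, x2=10, x7=19; 2 of them equal 10, not exactly one  ✗
6) 6 = 9*0 + 6, so 9 does not divide 6  ✗
7) x7 + x1 = 19 + 15 = 34  ✓
8) abs(6 - 15) = 9; 9 ≤ 12  ✓
9) min(15, 6) = 6  ✓
10) abs(19 - 10) = 9, not 7  ✗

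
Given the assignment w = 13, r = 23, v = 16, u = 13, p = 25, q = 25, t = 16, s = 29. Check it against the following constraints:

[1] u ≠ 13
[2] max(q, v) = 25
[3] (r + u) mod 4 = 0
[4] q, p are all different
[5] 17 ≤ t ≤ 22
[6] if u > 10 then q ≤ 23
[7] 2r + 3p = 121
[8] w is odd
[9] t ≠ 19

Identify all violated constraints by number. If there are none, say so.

[1] u = 13, but 13 is required to differ — violated.
[2] max(25, 16) = 25 — satisfied.
[3] r + u = 36; 36 mod 4 = 0 — satisfied.
[4] q = p = 25, not all different — violated.
[5] t = 16 is outside [17, 22] — violated.
[6] u = 13 > 10, so we need q ≤ 23; but q = 25 > 23 — violated.
[7] 2r + 3p = 2(23) + 3(25) = 121 — satisfied.
[8] w = 13 is odd — satisfied.
[9] t = 16, and 16 ≠ 19 — satisfied.

Constraints 1, 4, 5, 6 do not hold.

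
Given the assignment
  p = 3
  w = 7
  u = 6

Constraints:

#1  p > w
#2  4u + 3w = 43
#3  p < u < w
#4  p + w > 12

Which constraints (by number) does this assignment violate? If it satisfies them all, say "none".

Constraints 1, 2, and 4 are violated.

#1 p = 3, w = 7; 3 ≤ 7 (want >) — violated.
#2 4u + 3w = 4(6) + 3(7) = 45, not 43 — violated.
#3 values 3 < 6 < 7 — satisfied.
#4 p + w = 3 + 7 = 10; 10 ≤ 12, bound 12 not met — violated.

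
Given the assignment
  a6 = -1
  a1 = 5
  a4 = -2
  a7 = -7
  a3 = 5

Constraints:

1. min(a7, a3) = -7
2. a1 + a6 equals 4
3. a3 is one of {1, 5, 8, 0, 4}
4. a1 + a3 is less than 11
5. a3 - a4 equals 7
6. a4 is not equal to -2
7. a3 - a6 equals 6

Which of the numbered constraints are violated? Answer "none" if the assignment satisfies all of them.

1. min(-7, 5) = -7  ✔
2. a1 + a6 = 5 + (-1) = 4  ✔
3. a3 = 5 is in {1, 5, 8, 0, 4}  ✔
4. a1 + a3 = 5 + 5 = 10; 10 < 11  ✔
5. a3 - a4 = 5 - (-2) = 7  ✔
6. a4 = -2, but -2 is required to differ  ✘
7. a3 - a6 = 5 - (-1) = 6  ✔

No — constraint 6 is not satisfied.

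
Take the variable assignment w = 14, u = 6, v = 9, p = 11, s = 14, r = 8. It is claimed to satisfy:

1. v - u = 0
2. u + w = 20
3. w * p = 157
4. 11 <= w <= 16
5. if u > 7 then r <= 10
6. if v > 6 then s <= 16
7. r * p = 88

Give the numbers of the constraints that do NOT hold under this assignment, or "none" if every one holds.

1. v - u = 9 - 6 = 3, not 0  ✗
2. u + w = 6 + 14 = 20  ✓
3. w * p = 14 * 11 = 154, not 157  ✗
4. w = 14 lies in [11, 16]  ✓
5. u = 6, not > 7; antecedent false, conditional vacuously true  ✓
6. v = 9 > 6, so we need s ≤ 16; s = 14 ≤ 16  ✓
7. r * p = 8 * 11 = 88  ✓

Constraints 1, 3 are violated.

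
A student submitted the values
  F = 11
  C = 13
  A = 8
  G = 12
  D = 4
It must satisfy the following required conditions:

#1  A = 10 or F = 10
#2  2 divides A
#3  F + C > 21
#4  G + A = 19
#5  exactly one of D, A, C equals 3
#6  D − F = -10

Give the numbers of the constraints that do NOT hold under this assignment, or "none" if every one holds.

Constraints 1, 4, 5, 6 are violated.

#1 A = 8 ≠ 10 and F = 11 ≠ 10; both disjuncts false — fails.
#2 8 / 2 = 4, so 2 divides 8 — holds.
#3 F + C = 11 + 13 = 24; 24 > 21 — holds.
#4 G + A = 12 + 8 = 20, not 19 — fails.
#5 D=4, A=8, C=13; 0 of them equal 3, not exactly one — fails.
#6 D − F = 4 − 11 = -7, not -10 — fails.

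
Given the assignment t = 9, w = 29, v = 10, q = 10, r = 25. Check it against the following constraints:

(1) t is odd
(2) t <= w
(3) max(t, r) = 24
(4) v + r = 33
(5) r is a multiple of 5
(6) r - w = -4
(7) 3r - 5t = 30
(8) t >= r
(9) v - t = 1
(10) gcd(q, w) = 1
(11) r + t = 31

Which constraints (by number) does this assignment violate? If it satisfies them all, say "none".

(1) t = 9 is odd  ✓
(2) t = 9, w = 29; 9 ≤ 29  ✓
(3) max(9, 25) = 25, not 24  ✗
(4) v + r = 10 + 25 = 35, not 33  ✗
(5) 25 / 5 = 5, so 5 divides 25  ✓
(6) r - w = 25 - 29 = -4  ✓
(7) 3r - 5t = 3(25) - 5(9) = 30  ✓
(8) t = 9, r = 25; 9 < 25 (want ≥)  ✗
(9) v - t = 10 - 9 = 1  ✓
(10) gcd(10, 29) = 1  ✓
(11) r + t = 25 + 9 = 34, not 31  ✗

The assignment fails constraints 3, 4, 8, 11.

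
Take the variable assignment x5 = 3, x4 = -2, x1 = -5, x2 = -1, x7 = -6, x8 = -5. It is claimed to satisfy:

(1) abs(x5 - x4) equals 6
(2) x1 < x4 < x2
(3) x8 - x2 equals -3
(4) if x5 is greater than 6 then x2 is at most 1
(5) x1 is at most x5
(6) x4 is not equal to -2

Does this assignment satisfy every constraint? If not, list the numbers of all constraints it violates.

(1) abs(3 - (-2)) = 5, not 6  fails
(2) values -5 < -2 < -1  holds
(3) x8 - x2 = -5 - (-1) = -4, not -3  fails
(4) x5 = 3, not > 6; antecedent false, conditional vacuously true  holds
(5) x1 = -5, x5 = 3; -5 ≤ 3  holds
(6) x4 = -2, but -2 is required to differ  fails

Violated: 1, 3, 6.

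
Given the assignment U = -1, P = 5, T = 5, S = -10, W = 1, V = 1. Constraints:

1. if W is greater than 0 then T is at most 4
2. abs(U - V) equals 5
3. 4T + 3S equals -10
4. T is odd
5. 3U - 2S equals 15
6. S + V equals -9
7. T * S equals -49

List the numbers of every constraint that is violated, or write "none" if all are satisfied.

1. W = 1 > 0, so we need T ≤ 4; but T = 5 > 4  no
2. abs(-1 - 1) = 2, not 5  no
3. 4T + 3S = 4(5) + 3(-10) = -10  yes
4. T = 5 is odd  yes
5. 3U - 2S = 3(-1) - 2(-10) = 17, not 15  no
6. S + V = -10 + 1 = -9  yes
7. T * S = 5 * (-10) = -50, not -49  no

Violated: 1, 2, 5, 7.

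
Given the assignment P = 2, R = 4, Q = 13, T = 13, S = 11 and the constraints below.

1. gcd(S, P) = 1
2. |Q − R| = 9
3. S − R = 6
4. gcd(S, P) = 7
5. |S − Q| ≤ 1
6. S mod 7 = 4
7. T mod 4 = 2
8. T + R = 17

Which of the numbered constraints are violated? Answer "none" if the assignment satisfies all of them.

1. gcd(11, 2) = 1  holds
2. |13 − 4| = 9  holds
3. S − R = 11 − 4 = 7, not 6  fails
4. gcd(11, 2) = 1, not 7  fails
5. |11 − 13| = 2; 2 > 1, exceeds bound 1  fails
6. 11 mod 7 = 4  holds
7. 13 mod 4 = 1, not 2  fails
8. T + R = 13 + 4 = 17  holds

Constraints 3, 4, 5, and 7 are violated.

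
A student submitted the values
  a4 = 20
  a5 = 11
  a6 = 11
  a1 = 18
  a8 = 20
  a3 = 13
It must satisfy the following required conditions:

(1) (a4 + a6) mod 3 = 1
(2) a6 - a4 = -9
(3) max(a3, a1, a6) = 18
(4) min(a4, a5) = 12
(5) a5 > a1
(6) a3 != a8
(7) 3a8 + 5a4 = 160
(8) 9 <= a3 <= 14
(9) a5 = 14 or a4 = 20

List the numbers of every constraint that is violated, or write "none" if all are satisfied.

Constraints 4 and 5 do not hold.

(1) a4 + a6 = 31; 31 mod 3 = 1  ✓
(2) a6 - a4 = 11 - 20 = -9  ✓
(3) max(13, 18, 11) = 18  ✓
(4) min(20, 11) = 11, not 12  ✗
(5) a5 = 11, a1 = 18; 11 ≤ 18 (want >)  ✗
(6) a3 = 13, a8 = 20; distinct  ✓
(7) 3a8 + 5a4 = 3(20) + 5(20) = 160  ✓
(8) a3 = 13 lies in [9, 14]  ✓
(9) a5 = 11 ≠ 14, but a4 = 20 = 20 (second disjunct)  ✓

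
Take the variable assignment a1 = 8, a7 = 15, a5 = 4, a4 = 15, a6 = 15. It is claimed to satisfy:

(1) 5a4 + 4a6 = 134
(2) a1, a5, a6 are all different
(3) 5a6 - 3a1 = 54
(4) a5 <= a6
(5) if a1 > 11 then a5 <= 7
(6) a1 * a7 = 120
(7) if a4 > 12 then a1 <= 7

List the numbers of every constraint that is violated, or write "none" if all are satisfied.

(1) 5a4 + 4a6 = 5(15) + 4(15) = 135, not 134 — violated.
(2) values 8, 4, 15 are pairwise distinct — OK.
(3) 5a6 - 3a1 = 5(15) - 3(8) = 51, not 54 — violated.
(4) a5 = 4, a6 = 15; 4 ≤ 15 — OK.
(5) a1 = 8, not > 11; antecedent false, conditional vacuously true — OK.
(6) a1 * a7 = 8 * 15 = 120 — OK.
(7) a4 = 15 > 12, so we need a1 ≤ 7; but a1 = 8 > 7 — violated.

Constraints 1, 3, and 7 do not hold.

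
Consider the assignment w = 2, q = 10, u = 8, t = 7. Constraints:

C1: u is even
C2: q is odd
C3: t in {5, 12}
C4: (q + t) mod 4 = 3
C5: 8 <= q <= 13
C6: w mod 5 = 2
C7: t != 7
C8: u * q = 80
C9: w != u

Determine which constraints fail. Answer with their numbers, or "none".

C1: u = 8 is even  ✔
C2: q = 10 is even  ✘
C3: t = 7 is not in {5, 12}  ✘
C4: q + t = 17; 17 mod 4 = 1, not 3  ✘
C5: q = 10 lies in [8, 13]  ✔
C6: 2 mod 5 = 2  ✔
C7: t = 7, but 7 is required to differ  ✘
C8: u * q = 8 * 10 = 80  ✔
C9: w = 2, u = 8; distinct  ✔

Violated: 2, 3, 4, and 7.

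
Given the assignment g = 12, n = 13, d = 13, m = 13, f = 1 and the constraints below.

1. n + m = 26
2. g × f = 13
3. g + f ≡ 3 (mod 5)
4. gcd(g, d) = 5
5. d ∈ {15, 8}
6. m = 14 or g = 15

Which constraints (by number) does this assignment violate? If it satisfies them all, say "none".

Constraints 2, 4, 5, and 6 are violated.

1. n + m = 13 + 13 = 26 — holds.
2. g × f = 12 × 1 = 12, not 13 — fails.
3. g + f = 13; 13 mod 5 = 3 — holds.
4. gcd(12, 13) = 1, not 5 — fails.
5. d = 13 is not in {15, 8} — fails.
6. m = 13 ≠ 14 and g = 12 ≠ 15; both disjuncts false — fails.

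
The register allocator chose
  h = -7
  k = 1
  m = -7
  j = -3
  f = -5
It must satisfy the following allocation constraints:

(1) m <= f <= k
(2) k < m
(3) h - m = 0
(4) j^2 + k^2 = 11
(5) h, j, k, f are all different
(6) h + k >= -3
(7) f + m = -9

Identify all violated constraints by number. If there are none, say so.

(1) values -7 <= -5 <= 1 — OK.
(2) k = 1, m = -7; 1 ≥ -7 (want <) — violated.
(3) h - m = -7 - (-7) = 0 — OK.
(4) j^2 + k^2 = (-3)^2 + 1^2 = 9 + 1 = 10, not 11 — violated.
(5) values -7, -3, 1, -5 are pairwise distinct — OK.
(6) h + k = -7 + 1 = -6; -6 < -3, bound -3 not met — violated.
(7) f + m = -5 + (-7) = -12, not -9 — violated.

Constraints 2, 4, 6, 7 do not hold.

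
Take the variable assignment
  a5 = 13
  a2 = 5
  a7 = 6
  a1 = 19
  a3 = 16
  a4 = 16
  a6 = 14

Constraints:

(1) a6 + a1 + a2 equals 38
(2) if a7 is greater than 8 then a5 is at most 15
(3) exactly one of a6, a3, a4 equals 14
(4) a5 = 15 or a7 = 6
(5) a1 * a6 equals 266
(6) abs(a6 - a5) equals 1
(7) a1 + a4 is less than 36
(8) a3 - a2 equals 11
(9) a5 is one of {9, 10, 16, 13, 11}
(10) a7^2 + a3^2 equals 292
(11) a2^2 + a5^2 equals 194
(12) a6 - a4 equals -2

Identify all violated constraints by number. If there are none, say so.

The assignment satisfies every constraint.

(1) a6 + a1 + a2 = 14 + 19 + 5 = 38 — satisfied.
(2) a7 = 6, not > 8; antecedent false, conditional vacuously true — satisfied.
(3) a6=14, a3=16, a4=16; 1 of them equals 14 — satisfied.
(4) a5 = 13 ≠ 15, but a7 = 6 = 6 (second disjunct) — satisfied.
(5) a1 * a6 = 19 * 14 = 266 — satisfied.
(6) abs(14 - 13) = 1 — satisfied.
(7) a1 + a4 = 19 + 16 = 35; 35 < 36 — satisfied.
(8) a3 - a2 = 16 - 5 = 11 — satisfied.
(9) a5 = 13 is in {9, 10, 16, 13, 11} — satisfied.
(10) a7^2 + a3^2 = 6^2 + 16^2 = 36 + 256 = 292 — satisfied.
(11) a2^2 + a5^2 = 5^2 + 13^2 = 25 + 169 = 194 — satisfied.
(12) a6 - a4 = 14 - 16 = -2 — satisfied.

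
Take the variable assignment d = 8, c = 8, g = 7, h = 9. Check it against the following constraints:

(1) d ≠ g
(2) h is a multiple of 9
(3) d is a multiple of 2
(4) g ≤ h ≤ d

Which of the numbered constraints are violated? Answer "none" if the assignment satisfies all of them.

(1) d = 8, g = 7; distinct — holds.
(2) 9 / 9 = 1, so 9 divides 9 — holds.
(3) 8 / 2 = 4, so 2 divides 8 — holds.
(4) values 7, 9, 8; h = 9 is not ≤ d = 8 — does not hold.

Violated: 4.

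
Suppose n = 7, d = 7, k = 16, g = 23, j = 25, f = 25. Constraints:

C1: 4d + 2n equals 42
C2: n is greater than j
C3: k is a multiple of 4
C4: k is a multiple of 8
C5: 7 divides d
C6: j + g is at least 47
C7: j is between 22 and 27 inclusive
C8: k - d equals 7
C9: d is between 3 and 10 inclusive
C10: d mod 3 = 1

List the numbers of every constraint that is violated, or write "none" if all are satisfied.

No — constraints 2 and 8 are not satisfied.

C1: 4d + 2n = 4(7) + 2(7) = 42  holds
C2: n = 7, j = 25; 7 ≤ 25 (want >)  fails
C3: 16 / 4 = 4, so 4 divides 16  holds
C4: 16 / 8 = 2, so 8 divides 16  holds
C5: 7 / 7 = 1, so 7 divides 7  holds
C6: j + g = 25 + 23 = 48; 48 ≥ 47  holds
C7: j = 25 lies in [22, 27]  holds
C8: k - d = 16 - 7 = 9, not 7  fails
C9: d = 7 lies in [3, 10]  holds
C10: 7 mod 3 = 1  holds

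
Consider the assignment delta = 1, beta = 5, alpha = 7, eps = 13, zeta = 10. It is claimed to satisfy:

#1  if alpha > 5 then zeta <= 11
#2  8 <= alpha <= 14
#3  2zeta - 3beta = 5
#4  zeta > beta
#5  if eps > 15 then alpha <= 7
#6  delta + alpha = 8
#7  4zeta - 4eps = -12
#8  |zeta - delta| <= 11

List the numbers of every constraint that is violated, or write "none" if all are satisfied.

Constraint 2 is violated.

#1 alpha = 7 > 5, so we need zeta ≤ 11; zeta = 10 ≤ 11 — holds.
#2 alpha = 7 is outside [8, 14] — fails.
#3 2zeta - 3beta = 2(10) - 3(5) = 5 — holds.
#4 zeta = 10, beta = 5; 10 > 5 — holds.
#5 eps = 13, not > 15; antecedent false, conditional vacuously true — holds.
#6 delta + alpha = 1 + 7 = 8 — holds.
#7 4zeta - 4eps = 4(10) - 4(13) = -12 — holds.
#8 |10 - 1| = 9; 9 ≤ 11 — holds.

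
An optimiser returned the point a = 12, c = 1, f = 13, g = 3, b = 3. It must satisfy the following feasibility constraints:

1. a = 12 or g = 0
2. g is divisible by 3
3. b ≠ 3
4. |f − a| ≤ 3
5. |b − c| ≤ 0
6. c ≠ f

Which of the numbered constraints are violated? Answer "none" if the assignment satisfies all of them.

Constraints 3 and 5 are violated.

1. a = 12 = 12 (first disjunct)  ✔
2. 3 / 3 = 1, so 3 divides 3  ✔
3. b = 3, but 3 is required to differ  ✘
4. |13 − 12| = 1; 1 ≤ 3  ✔
5. |3 − 1| = 2; 2 > 0, exceeds bound 0  ✘
6. c = 1, f = 13; distinct  ✔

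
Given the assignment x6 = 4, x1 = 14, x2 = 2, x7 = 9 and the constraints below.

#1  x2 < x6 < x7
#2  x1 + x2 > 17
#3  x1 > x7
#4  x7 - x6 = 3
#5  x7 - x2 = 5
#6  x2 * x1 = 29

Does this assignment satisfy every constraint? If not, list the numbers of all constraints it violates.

The assignment fails constraints 2, 4, 5, 6.

#1 values 2 < 4 < 9 — holds.
#2 x1 + x2 = 14 + 2 = 16; 16 ≤ 17, bound 17 not met — fails.
#3 x1 = 14, x7 = 9; 14 > 9 — holds.
#4 x7 - x6 = 9 - 4 = 5, not 3 — fails.
#5 x7 - x2 = 9 - 2 = 7, not 5 — fails.
#6 x2 * x1 = 2 * 14 = 28, not 29 — fails.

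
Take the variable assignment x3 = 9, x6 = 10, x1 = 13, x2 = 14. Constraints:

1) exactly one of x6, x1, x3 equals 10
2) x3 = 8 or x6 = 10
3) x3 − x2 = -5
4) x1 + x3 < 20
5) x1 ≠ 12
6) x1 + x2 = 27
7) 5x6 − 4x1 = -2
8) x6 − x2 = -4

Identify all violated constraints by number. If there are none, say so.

Violated: 4.

1) x6=10, x1=13, x3=9; 1 of them equals 10  ✔
2) x3 = 9 ≠ 8, but x6 = 10 = 10 (second disjunct)  ✔
3) x3 − x2 = 9 − 14 = -5  ✔
4) x1 + x3 = 13 + 9 = 22; 22 ≥ 20, bound 20 not met  ✘
5) x1 = 13, and 13 ≠ 12  ✔
6) x1 + x2 = 13 + 14 = 27  ✔
7) 5x6 − 4x1 = 5(10) − 4(13) = -2  ✔
8) x6 − x2 = 10 − 14 = -4  ✔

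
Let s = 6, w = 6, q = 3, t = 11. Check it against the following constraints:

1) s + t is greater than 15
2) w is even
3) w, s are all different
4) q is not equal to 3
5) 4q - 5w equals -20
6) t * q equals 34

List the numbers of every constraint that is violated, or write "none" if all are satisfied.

The assignment fails constraints 3, 4, 5, and 6.

1) s + t = 6 + 11 = 17; 17 > 15  ✔
2) w = 6 is even  ✔
3) w = s = 6, not all different  ✘
4) q = 3, but 3 is required to differ  ✘
5) 4q - 5w = 4(3) - 5(6) = -18, not -20  ✘
6) t * q = 11 * 3 = 33, not 34  ✘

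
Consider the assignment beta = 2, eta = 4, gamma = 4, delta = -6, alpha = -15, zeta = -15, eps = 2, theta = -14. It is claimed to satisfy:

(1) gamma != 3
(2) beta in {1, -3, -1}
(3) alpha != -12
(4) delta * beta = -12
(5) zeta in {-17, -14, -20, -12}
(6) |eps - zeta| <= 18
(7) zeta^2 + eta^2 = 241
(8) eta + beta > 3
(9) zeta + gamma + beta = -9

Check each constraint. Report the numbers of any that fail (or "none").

(1) gamma = 4, and 4 ≠ 3  OK
(2) beta = 2 is not in {1, -3, -1}  FAIL
(3) alpha = -15, and -15 ≠ -12  OK
(4) delta * beta = -6 * 2 = -12  OK
(5) zeta = -15 is not in {-17, -14, -20, -12}  FAIL
(6) |2 - (-15)| = 17; 17 ≤ 18  OK
(7) zeta^2 + eta^2 = (-15)^2 + 4^2 = 225 + 16 = 241  OK
(8) eta + beta = 4 + 2 = 6; 6 > 3  OK
(9) zeta + gamma + beta = -15 + 4 + 2 = -9  OK

No — constraints 2 and 5 are not satisfied.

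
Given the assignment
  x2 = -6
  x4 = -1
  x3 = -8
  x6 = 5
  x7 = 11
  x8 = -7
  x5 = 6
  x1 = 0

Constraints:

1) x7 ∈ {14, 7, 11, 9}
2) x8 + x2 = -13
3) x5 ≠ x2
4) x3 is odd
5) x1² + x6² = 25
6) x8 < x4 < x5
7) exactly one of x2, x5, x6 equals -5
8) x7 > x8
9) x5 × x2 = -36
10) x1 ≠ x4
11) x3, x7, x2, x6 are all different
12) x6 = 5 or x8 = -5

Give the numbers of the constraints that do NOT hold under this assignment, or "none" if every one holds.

1) x7 = 11 is in {14, 7, 11, 9} — holds.
2) x8 + x2 = -7 + (-6) = -13 — holds.
3) x5 = 6, x2 = -6; distinct — holds.
4) x3 = -8 is even — does not hold.
5) x1² + x6² = 0² + 5² = 0 + 25 = 25 — holds.
6) values -7 < -1 < 6 — holds.
7) x2=-6, x5=6, x6=5; 0 of them equal -5, not exactly one — does not hold.
8) x7 = 11, x8 = -7; 11 > -7 — holds.
9) x5 × x2 = 6 × (-6) = -36 — holds.
10) x1 = 0, x4 = -1; distinct — holds.
11) values -8, 11, -6, 5 are pairwise distinct — holds.
12) x6 = 5 = 5 (first disjunct) — holds.

Violated: 4 and 7.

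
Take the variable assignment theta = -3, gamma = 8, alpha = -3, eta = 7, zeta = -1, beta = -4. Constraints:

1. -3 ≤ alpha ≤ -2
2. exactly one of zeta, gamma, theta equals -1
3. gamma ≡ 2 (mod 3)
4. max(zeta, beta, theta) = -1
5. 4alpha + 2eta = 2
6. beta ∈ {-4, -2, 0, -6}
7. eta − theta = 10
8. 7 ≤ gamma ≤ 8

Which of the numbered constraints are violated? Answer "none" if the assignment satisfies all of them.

1. alpha = -3 lies in [-3, -2]  yes
2. zeta=-1, gamma=8, theta=-3; 1 of them equals -1  yes
3. 8 mod 3 = 2  yes
4. max(-1, -4, -3) = -1  yes
5. 4alpha + 2eta = 4(-3) + 2(7) = 2  yes
6. beta = -4 is in {-4, -2, 0, -6}  yes
7. eta − theta = 7 − (-3) = 10  yes
8. gamma = 8 lies in [7, 8]  yes

No violations.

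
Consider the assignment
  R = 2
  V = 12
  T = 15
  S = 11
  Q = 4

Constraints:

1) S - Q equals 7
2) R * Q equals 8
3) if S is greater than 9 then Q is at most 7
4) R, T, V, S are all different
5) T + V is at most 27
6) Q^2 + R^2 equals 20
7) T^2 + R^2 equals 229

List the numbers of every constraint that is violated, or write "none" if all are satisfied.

None — every constraint holds.

1) S - Q = 11 - 4 = 7 — holds.
2) R * Q = 2 * 4 = 8 — holds.
3) S = 11 > 9, so we need Q ≤ 7; Q = 4 ≤ 7 — holds.
4) values 2, 15, 12, 11 are pairwise distinct — holds.
5) T + V = 15 + 12 = 27; 27 ≤ 27 — holds.
6) Q^2 + R^2 = 4^2 + 2^2 = 16 + 4 = 20 — holds.
7) T^2 + R^2 = 15^2 + 2^2 = 225 + 4 = 229 — holds.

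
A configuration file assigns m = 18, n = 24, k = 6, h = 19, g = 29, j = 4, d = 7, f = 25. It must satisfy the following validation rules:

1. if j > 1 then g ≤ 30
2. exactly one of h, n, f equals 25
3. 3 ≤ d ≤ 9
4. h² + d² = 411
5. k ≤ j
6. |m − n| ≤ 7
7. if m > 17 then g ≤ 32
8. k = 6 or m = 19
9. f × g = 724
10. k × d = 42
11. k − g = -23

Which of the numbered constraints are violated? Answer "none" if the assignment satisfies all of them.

The assignment fails constraints 4, 5, and 9.

1. j = 4 > 1, so we need g ≤ 30; g = 29 ≤ 30  holds
2. h=19, n=24, f=25; 1 of them equals 25  holds
3. d = 7 lies in [3, 9]  holds
4. h² + d² = 19² + 7² = 361 + 49 = 410, not 411  fails
5. k = 6, j = 4; 6 > 4 (want ≤)  fails
6. |18 − 24| = 6; 6 ≤ 7  holds
7. m = 18 > 17, so we need g ≤ 32; g = 29 ≤ 32  holds
8. k = 6 = 6 (first disjunct)  holds
9. f × g = 25 × 29 = 725, not 724  fails
10. k × d = 6 × 7 = 42  holds
11. k − g = 6 − 29 = -23  holds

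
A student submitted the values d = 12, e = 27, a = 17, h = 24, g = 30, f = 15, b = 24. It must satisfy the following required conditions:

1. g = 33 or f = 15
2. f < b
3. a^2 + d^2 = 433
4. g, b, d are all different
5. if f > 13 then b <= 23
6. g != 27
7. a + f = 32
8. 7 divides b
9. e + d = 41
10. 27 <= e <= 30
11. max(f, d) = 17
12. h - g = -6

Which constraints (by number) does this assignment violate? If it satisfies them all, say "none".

1. g = 30 ≠ 33, but f = 15 = 15 (second disjunct) — holds.
2. f = 15, b = 24; 15 < 24 — holds.
3. a^2 + d^2 = 17^2 + 12^2 = 289 + 144 = 433 — holds.
4. values 30, 24, 12 are pairwise distinct — holds.
5. f = 15 > 13, so we need b ≤ 23; but b = 24 > 23 — fails.
6. g = 30, and 30 ≠ 27 — holds.
7. a + f = 17 + 15 = 32 — holds.
8. 24 = 7*3 + 3, so 7 does not divide 24 — fails.
9. e + d = 27 + 12 = 39, not 41 — fails.
10. e = 27 lies in [27, 30] — holds.
11. max(15, 12) = 15, not 17 — fails.
12. h - g = 24 - 30 = -6 — holds.

Violated: 5, 8, 9, and 11.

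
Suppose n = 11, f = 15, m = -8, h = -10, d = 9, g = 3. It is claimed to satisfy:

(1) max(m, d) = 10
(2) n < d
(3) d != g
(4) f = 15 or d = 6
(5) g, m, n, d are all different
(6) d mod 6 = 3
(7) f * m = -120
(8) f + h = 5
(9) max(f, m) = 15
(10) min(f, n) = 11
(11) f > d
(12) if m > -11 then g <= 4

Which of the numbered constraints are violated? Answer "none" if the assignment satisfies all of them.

No — constraints 1 and 2 are not satisfied.

(1) max(-8, 9) = 9, not 10 — fails.
(2) n = 11, d = 9; 11 ≥ 9 (want <) — fails.
(3) d = 9, g = 3; distinct — holds.
(4) f = 15 = 15 (first disjunct) — holds.
(5) values 3, -8, 11, 9 are pairwise distinct — holds.
(6) 9 mod 6 = 3 — holds.
(7) f * m = 15 * (-8) = -120 — holds.
(8) f + h = 15 + (-10) = 5 — holds.
(9) max(15, -8) = 15 — holds.
(10) min(15, 11) = 11 — holds.
(11) f = 15, d = 9; 15 > 9 — holds.
(12) m = -8 > -11, so we need g ≤ 4; g = 3 ≤ 4 — holds.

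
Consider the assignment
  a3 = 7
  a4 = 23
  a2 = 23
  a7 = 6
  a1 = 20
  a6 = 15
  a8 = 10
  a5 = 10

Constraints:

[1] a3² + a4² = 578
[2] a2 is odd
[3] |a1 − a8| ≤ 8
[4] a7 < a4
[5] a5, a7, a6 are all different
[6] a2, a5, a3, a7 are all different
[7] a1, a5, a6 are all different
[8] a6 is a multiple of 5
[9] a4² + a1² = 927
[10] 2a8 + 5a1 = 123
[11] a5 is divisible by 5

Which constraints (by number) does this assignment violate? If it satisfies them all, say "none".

[1] a3² + a4² = 7² + 23² = 49 + 529 = 578  ✔
[2] a2 = 23 is odd  ✔
[3] |20 − 10| = 10; 10 > 8, exceeds bound 8  ✘
[4] a7 = 6, a4 = 23; 6 < 23  ✔
[5] values 10, 6, 15 are pairwise distinct  ✔
[6] values 23, 10, 7, 6 are pairwise distinct  ✔
[7] values 20, 10, 15 are pairwise distinct  ✔
[8] 15 / 5 = 3, so 5 divides 15  ✔
[9] a4² + a1² = 23² + 20² = 529 + 400 = 929, not 927  ✘
[10] 2a8 + 5a1 = 2(10) + 5(20) = 120, not 123  ✘
[11] 10 / 5 = 2, so 5 divides 10  ✔

The assignment fails constraints 3, 9, 10.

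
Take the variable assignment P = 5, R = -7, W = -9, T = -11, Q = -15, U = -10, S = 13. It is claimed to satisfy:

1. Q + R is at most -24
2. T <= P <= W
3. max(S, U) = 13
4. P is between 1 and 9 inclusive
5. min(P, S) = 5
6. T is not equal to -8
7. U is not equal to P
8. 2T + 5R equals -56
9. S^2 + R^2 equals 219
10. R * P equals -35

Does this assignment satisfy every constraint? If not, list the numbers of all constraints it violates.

1. Q + R = -15 + (-7) = -22; -22 > -24, bound -24 not met — fails.
2. values -11, 5, -9; P = 5 is not <= W = -9 — fails.
3. max(13, -10) = 13 — holds.
4. P = 5 lies in [1, 9] — holds.
5. min(5, 13) = 5 — holds.
6. T = -11, and -11 ≠ -8 — holds.
7. U = -10, P = 5; distinct — holds.
8. 2T + 5R = 2(-11) + 5(-7) = -57, not -56 — fails.
9. S^2 + R^2 = 13^2 + (-7)^2 = 169 + 49 = 218, not 219 — fails.
10. R * P = -7 * 5 = -35 — holds.

Violated: 1, 2, 8, and 9.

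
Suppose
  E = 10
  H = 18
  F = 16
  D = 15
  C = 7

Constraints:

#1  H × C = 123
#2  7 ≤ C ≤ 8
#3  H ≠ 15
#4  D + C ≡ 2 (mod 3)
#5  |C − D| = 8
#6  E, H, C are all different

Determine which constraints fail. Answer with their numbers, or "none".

Constraints 1 and 4 do not hold.

#1 H × C = 18 × 7 = 126, not 123 — violated.
#2 C = 7 lies in [7, 8] — satisfied.
#3 H = 18, and 18 ≠ 15 — satisfied.
#4 D + C = 22; 22 mod 3 = 1, not 2 — violated.
#5 |7 − 15| = 8 — satisfied.
#6 values 10, 18, 7 are pairwise distinct — satisfied.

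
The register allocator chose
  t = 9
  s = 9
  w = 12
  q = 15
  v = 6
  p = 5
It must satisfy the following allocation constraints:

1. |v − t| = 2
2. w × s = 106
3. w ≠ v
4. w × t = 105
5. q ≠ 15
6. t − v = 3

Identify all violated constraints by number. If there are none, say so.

The assignment fails constraints 1, 2, 4, and 5.

1. |6 − 9| = 3, not 2  fails
2. w × s = 12 × 9 = 108, not 106  fails
3. w = 12, v = 6; distinct  holds
4. w × t = 12 × 9 = 108, not 105  fails
5. q = 15, but 15 is required to differ  fails
6. t − v = 9 − 6 = 3  holds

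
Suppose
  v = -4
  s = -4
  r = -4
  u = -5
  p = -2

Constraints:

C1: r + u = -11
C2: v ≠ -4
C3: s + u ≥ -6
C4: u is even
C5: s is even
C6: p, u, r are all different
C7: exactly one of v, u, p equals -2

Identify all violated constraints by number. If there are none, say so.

Violated: 1, 2, 3, 4.

C1: r + u = -4 + (-5) = -9, not -11 — fails.
C2: v = -4, but -4 is required to differ — fails.
C3: s + u = -4 + (-5) = -9; -9 < -6, bound -6 not met — fails.
C4: u = -5 is odd — fails.
C5: s = -4 is even — holds.
C6: values -2, -5, -4 are pairwise distinct — holds.
C7: v=-4, u=-5, p=-2; 1 of them equals -2 — holds.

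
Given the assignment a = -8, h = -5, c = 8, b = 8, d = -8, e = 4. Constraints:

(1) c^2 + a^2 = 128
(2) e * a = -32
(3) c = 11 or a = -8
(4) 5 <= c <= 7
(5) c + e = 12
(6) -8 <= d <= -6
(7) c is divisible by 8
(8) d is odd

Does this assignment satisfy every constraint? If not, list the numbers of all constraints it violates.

No — constraints 4 and 8 are not satisfied.

(1) c^2 + a^2 = 8^2 + (-8)^2 = 64 + 64 = 128  OK
(2) e * a = 4 * (-8) = -32  OK
(3) c = 8 ≠ 11, but a = -8 = -8 (second disjunct)  OK
(4) c = 8 is outside [5, 7]  FAIL
(5) c + e = 8 + 4 = 12  OK
(6) d = -8 lies in [-8, -6]  OK
(7) 8 / 8 = 1, so 8 divides 8  OK
(8) d = -8 is even  FAIL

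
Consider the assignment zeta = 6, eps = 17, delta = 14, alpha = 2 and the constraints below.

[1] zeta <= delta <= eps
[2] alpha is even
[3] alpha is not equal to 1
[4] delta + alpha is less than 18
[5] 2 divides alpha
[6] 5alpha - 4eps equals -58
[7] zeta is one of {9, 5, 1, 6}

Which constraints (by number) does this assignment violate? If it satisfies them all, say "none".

[1] values 6 <= 14 <= 17 — holds.
[2] alpha = 2 is even — holds.
[3] alpha = 2, and 2 ≠ 1 — holds.
[4] delta + alpha = 14 + 2 = 16; 16 < 18 — holds.
[5] 2 / 2 = 1, so 2 divides 2 — holds.
[6] 5alpha - 4eps = 5(2) - 4(17) = -58 — holds.
[7] zeta = 6 is in {9, 5, 1, 6} — holds.

The assignment satisfies every constraint.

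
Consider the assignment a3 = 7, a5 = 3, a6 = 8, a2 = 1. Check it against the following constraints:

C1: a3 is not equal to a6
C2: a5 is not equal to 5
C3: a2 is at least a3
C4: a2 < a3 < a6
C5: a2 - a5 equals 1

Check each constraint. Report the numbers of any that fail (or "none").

C1: a3 = 7, a6 = 8; distinct  OK
C2: a5 = 3, and 3 ≠ 5  OK
C3: a2 = 1, a3 = 7; 1 < 7 (want ≥)  FAIL
C4: values 1 < 7 < 8  OK
C5: a2 - a5 = 1 - 3 = -2, not 1  FAIL

Constraints 3 and 5 are violated.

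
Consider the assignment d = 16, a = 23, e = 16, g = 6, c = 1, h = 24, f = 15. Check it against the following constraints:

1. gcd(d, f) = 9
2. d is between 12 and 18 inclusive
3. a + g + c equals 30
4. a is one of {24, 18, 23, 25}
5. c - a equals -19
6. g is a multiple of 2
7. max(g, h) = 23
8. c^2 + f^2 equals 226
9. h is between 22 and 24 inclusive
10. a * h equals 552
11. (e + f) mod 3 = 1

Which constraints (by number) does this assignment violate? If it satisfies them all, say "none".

Constraints 1, 5, 7 do not hold.

1. gcd(16, 15) = 1, not 9  fails
2. d = 16 lies in [12, 18]  holds
3. a + g + c = 23 + 6 + 1 = 30  holds
4. a = 23 is in {24, 18, 23, 25}  holds
5. c - a = 1 - 23 = -22, not -19  fails
6. 6 / 2 = 3, so 2 divides 6  holds
7. max(6, 24) = 24, not 23  fails
8. c^2 + f^2 = 1^2 + 15^2 = 1 + 225 = 226  holds
9. h = 24 lies in [22, 24]  holds
10. a * h = 23 * 24 = 552  holds
11. e + f = 31; 31 mod 3 = 1  holds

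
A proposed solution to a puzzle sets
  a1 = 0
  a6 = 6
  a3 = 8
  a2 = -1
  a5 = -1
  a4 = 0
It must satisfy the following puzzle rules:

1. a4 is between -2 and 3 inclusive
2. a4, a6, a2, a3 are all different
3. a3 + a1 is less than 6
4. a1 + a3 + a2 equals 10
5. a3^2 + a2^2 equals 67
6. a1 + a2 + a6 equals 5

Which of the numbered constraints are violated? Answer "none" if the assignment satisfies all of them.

No — constraints 3, 4, and 5 are not satisfied.

1. a4 = 0 lies in [-2, 3] — OK.
2. values 0, 6, -1, 8 are pairwise distinct — OK.
3. a3 + a1 = 8 + 0 = 8; 8 ≥ 6, bound 6 not met — violated.
4. a1 + a3 + a2 = 0 + 8 + (-1) = 7, not 10 — violated.
5. a3^2 + a2^2 = 8^2 + (-1)^2 = 64 + 1 = 65, not 67 — violated.
6. a1 + a2 + a6 = 0 + (-1) + 6 = 5 — OK.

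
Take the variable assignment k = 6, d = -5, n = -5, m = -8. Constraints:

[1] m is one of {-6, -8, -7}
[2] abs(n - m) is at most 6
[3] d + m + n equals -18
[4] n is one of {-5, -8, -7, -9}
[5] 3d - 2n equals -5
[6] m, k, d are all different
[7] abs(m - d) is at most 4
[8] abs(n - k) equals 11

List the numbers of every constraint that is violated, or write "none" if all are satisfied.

[1] m = -8 is in {-6, -8, -7} — OK.
[2] abs(-5 - (-8)) = 3; 3 ≤ 6 — OK.
[3] d + m + n = -5 + (-8) + (-5) = -18 — OK.
[4] n = -5 is in {-5, -8, -7, -9} — OK.
[5] 3d - 2n = 3(-5) - 2(-5) = -5 — OK.
[6] values -8, 6, -5 are pairwise distinct — OK.
[7] abs(-8 - (-5)) = 3; 3 ≤ 4 — OK.
[8] abs(-5 - 6) = 11 — OK.

No violations.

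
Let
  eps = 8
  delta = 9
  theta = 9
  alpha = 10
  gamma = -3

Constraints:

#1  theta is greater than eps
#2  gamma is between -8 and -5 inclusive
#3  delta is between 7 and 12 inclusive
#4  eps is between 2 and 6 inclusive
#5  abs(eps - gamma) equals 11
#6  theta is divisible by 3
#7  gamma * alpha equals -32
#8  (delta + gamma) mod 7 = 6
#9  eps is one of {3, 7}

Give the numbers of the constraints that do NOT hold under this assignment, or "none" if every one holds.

#1 theta = 9, eps = 8; 9 > 8 — holds.
#2 gamma = -3 is outside [-8, -5] — does not hold.
#3 delta = 9 lies in [7, 12] — holds.
#4 eps = 8 is outside [2, 6] — does not hold.
#5 abs(8 - (-3)) = 11 — holds.
#6 9 / 3 = 3, so 3 divides 9 — holds.
#7 gamma * alpha = -3 * 10 = -30, not -32 — does not hold.
#8 delta + gamma = 6; 6 mod 7 = 6 — holds.
#9 eps = 8 is not in {3, 7} — does not hold.

Constraints 2, 4, 7, and 9 are violated.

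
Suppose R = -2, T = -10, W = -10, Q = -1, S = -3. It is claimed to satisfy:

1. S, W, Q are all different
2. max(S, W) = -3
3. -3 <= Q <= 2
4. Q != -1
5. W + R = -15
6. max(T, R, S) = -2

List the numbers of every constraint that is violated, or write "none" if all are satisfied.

The assignment fails constraints 4 and 5.

1. values -3, -10, -1 are pairwise distinct — OK.
2. max(-3, -10) = -3 — OK.
3. Q = -1 lies in [-3, 2] — OK.
4. Q = -1, but -1 is required to differ — violated.
5. W + R = -10 + (-2) = -12, not -15 — violated.
6. max(-10, -2, -3) = -2 — OK.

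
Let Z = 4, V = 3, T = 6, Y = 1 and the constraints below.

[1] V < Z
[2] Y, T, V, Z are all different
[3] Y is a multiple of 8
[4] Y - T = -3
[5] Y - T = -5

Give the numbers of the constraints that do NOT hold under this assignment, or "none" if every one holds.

Constraints 3 and 4 do not hold.

[1] V = 3, Z = 4; 3 < 4 — holds.
[2] values 1, 6, 3, 4 are pairwise distinct — holds.
[3] 1 = 8*0 + 1, so 8 does not divide 1 — fails.
[4] Y - T = 1 - 6 = -5, not -3 — fails.
[5] Y - T = 1 - 6 = -5 — holds.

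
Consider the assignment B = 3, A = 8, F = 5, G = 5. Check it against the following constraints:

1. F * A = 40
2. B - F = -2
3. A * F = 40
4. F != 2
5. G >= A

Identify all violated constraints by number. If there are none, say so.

The assignment fails constraint 5.

1. F * A = 5 * 8 = 40  ✓
2. B - F = 3 - 5 = -2  ✓
3. A * F = 8 * 5 = 40  ✓
4. F = 5, and 5 ≠ 2  ✓
5. G = 5, A = 8; 5 < 8 (want ≥)  ✗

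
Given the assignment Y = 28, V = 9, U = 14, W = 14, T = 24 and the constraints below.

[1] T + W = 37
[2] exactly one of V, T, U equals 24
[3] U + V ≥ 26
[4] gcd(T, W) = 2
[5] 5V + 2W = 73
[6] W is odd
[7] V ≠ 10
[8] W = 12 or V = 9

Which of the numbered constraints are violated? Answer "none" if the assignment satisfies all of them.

The assignment fails constraints 1, 3, 6.

[1] T + W = 24 + 14 = 38, not 37 — violated.
[2] V=9, T=24, U=14; 1 of them equals 24 — satisfied.
[3] U + V = 14 + 9 = 23; 23 < 26, bound 26 not met — violated.
[4] gcd(24, 14) = 2 — satisfied.
[5] 5V + 2W = 5(9) + 2(14) = 73 — satisfied.
[6] W = 14 is even — violated.
[7] V = 9, and 9 ≠ 10 — satisfied.
[8] W = 14 ≠ 12, but V = 9 = 9 (second disjunct) — satisfied.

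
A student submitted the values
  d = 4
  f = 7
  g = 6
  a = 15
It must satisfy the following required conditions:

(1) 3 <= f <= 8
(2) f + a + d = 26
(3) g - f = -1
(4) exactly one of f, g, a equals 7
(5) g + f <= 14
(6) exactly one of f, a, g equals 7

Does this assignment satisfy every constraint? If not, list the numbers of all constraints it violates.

(1) f = 7 lies in [3, 8] — holds.
(2) f + a + d = 7 + 15 + 4 = 26 — holds.
(3) g - f = 6 - 7 = -1 — holds.
(4) f=7, g=6, a=15; 1 of them equals 7 — holds.
(5) g + f = 6 + 7 = 13; 13 ≤ 14 — holds.
(6) f=7, a=15, g=6; 1 of them equals 7 — holds.

None — every constraint holds.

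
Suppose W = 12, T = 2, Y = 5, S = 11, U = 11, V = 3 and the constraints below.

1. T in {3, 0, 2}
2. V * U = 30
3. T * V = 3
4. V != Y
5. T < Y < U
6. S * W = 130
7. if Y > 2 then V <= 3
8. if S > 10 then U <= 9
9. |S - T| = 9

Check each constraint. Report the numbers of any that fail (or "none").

Constraints 2, 3, 6, 8 are violated.

1. T = 2 is in {3, 0, 2}  holds
2. V * U = 3 * 11 = 33, not 30  fails
3. T * V = 2 * 3 = 6, not 3  fails
4. V = 3, Y = 5; distinct  holds
5. values 2 < 5 < 11  holds
6. S * W = 11 * 12 = 132, not 130  fails
7. Y = 5 > 2, so we need V ≤ 3; V = 3 ≤ 3  holds
8. S = 11 > 10, so we need U ≤ 9; but U = 11 > 9  fails
9. |11 - 2| = 9  holds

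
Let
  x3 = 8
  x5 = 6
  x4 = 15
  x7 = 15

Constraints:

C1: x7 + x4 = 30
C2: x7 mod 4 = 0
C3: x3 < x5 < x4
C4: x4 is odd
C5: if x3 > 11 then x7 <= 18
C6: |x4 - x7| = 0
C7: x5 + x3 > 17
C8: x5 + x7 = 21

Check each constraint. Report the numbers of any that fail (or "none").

The assignment fails constraints 2, 3, and 7.

C1: x7 + x4 = 15 + 15 = 30 — OK.
C2: 15 mod 4 = 3, not 0 — violated.
C3: values 8, 6, 15; x3 = 8 is not < x5 = 6 — violated.
C4: x4 = 15 is odd — OK.
C5: x3 = 8, not > 11; antecedent false, conditional vacuously true — OK.
C6: |15 - 15| = 0 — OK.
C7: x5 + x3 = 6 + 8 = 14; 14 ≤ 17, bound 17 not met — violated.
C8: x5 + x7 = 6 + 15 = 21 — OK.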